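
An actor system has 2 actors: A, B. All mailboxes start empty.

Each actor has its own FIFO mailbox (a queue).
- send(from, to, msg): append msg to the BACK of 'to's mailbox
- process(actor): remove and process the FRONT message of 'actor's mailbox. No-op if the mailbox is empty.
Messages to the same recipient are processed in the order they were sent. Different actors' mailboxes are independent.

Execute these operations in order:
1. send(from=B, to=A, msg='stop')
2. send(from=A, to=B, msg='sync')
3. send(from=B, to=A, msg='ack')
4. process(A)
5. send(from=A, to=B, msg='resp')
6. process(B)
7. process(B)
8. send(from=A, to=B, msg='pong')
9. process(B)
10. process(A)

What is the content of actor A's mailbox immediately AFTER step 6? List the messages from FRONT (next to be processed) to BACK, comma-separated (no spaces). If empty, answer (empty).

After 1 (send(from=B, to=A, msg='stop')): A:[stop] B:[]
After 2 (send(from=A, to=B, msg='sync')): A:[stop] B:[sync]
After 3 (send(from=B, to=A, msg='ack')): A:[stop,ack] B:[sync]
After 4 (process(A)): A:[ack] B:[sync]
After 5 (send(from=A, to=B, msg='resp')): A:[ack] B:[sync,resp]
After 6 (process(B)): A:[ack] B:[resp]

ack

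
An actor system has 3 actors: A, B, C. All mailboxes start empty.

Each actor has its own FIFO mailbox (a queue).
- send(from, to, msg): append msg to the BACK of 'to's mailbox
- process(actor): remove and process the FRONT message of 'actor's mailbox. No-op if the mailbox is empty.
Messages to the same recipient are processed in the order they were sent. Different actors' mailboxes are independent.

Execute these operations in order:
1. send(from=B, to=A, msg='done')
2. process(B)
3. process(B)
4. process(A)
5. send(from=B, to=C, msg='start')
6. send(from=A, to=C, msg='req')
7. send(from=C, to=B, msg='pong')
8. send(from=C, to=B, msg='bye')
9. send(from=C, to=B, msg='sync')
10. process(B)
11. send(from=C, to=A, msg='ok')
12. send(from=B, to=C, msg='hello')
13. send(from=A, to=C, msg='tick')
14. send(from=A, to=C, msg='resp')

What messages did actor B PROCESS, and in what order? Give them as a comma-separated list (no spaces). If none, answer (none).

Answer: pong

Derivation:
After 1 (send(from=B, to=A, msg='done')): A:[done] B:[] C:[]
After 2 (process(B)): A:[done] B:[] C:[]
After 3 (process(B)): A:[done] B:[] C:[]
After 4 (process(A)): A:[] B:[] C:[]
After 5 (send(from=B, to=C, msg='start')): A:[] B:[] C:[start]
After 6 (send(from=A, to=C, msg='req')): A:[] B:[] C:[start,req]
After 7 (send(from=C, to=B, msg='pong')): A:[] B:[pong] C:[start,req]
After 8 (send(from=C, to=B, msg='bye')): A:[] B:[pong,bye] C:[start,req]
After 9 (send(from=C, to=B, msg='sync')): A:[] B:[pong,bye,sync] C:[start,req]
After 10 (process(B)): A:[] B:[bye,sync] C:[start,req]
After 11 (send(from=C, to=A, msg='ok')): A:[ok] B:[bye,sync] C:[start,req]
After 12 (send(from=B, to=C, msg='hello')): A:[ok] B:[bye,sync] C:[start,req,hello]
After 13 (send(from=A, to=C, msg='tick')): A:[ok] B:[bye,sync] C:[start,req,hello,tick]
After 14 (send(from=A, to=C, msg='resp')): A:[ok] B:[bye,sync] C:[start,req,hello,tick,resp]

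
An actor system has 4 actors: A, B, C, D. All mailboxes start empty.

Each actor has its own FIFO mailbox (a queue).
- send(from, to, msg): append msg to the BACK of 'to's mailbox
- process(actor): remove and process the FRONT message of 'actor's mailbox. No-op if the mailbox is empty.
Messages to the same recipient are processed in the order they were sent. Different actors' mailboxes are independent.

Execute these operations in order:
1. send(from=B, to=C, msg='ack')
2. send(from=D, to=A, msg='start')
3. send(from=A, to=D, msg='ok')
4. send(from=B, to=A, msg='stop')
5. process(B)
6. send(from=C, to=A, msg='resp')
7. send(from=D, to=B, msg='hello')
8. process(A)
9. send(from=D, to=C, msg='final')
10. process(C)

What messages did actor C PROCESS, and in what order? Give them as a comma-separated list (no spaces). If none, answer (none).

After 1 (send(from=B, to=C, msg='ack')): A:[] B:[] C:[ack] D:[]
After 2 (send(from=D, to=A, msg='start')): A:[start] B:[] C:[ack] D:[]
After 3 (send(from=A, to=D, msg='ok')): A:[start] B:[] C:[ack] D:[ok]
After 4 (send(from=B, to=A, msg='stop')): A:[start,stop] B:[] C:[ack] D:[ok]
After 5 (process(B)): A:[start,stop] B:[] C:[ack] D:[ok]
After 6 (send(from=C, to=A, msg='resp')): A:[start,stop,resp] B:[] C:[ack] D:[ok]
After 7 (send(from=D, to=B, msg='hello')): A:[start,stop,resp] B:[hello] C:[ack] D:[ok]
After 8 (process(A)): A:[stop,resp] B:[hello] C:[ack] D:[ok]
After 9 (send(from=D, to=C, msg='final')): A:[stop,resp] B:[hello] C:[ack,final] D:[ok]
After 10 (process(C)): A:[stop,resp] B:[hello] C:[final] D:[ok]

Answer: ack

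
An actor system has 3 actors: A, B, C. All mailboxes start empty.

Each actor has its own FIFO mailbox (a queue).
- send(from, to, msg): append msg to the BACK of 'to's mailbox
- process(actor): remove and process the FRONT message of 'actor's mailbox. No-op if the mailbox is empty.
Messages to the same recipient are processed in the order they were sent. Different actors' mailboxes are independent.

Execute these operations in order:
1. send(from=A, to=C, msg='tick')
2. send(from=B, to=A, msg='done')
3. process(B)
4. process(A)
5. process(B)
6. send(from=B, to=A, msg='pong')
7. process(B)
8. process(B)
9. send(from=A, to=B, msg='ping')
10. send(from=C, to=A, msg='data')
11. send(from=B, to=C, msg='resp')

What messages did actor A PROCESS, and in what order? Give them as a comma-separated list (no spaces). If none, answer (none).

Answer: done

Derivation:
After 1 (send(from=A, to=C, msg='tick')): A:[] B:[] C:[tick]
After 2 (send(from=B, to=A, msg='done')): A:[done] B:[] C:[tick]
After 3 (process(B)): A:[done] B:[] C:[tick]
After 4 (process(A)): A:[] B:[] C:[tick]
After 5 (process(B)): A:[] B:[] C:[tick]
After 6 (send(from=B, to=A, msg='pong')): A:[pong] B:[] C:[tick]
After 7 (process(B)): A:[pong] B:[] C:[tick]
After 8 (process(B)): A:[pong] B:[] C:[tick]
After 9 (send(from=A, to=B, msg='ping')): A:[pong] B:[ping] C:[tick]
After 10 (send(from=C, to=A, msg='data')): A:[pong,data] B:[ping] C:[tick]
After 11 (send(from=B, to=C, msg='resp')): A:[pong,data] B:[ping] C:[tick,resp]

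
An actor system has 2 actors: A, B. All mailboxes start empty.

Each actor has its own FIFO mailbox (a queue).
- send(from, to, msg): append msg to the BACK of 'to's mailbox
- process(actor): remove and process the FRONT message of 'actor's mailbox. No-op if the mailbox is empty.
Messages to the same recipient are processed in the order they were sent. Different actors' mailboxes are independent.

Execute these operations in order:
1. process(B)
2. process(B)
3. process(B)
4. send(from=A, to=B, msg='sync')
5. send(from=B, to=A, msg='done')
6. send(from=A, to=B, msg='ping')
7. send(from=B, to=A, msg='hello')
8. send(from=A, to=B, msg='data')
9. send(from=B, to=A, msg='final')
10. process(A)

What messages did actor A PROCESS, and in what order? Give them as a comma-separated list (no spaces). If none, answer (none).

Answer: done

Derivation:
After 1 (process(B)): A:[] B:[]
After 2 (process(B)): A:[] B:[]
After 3 (process(B)): A:[] B:[]
After 4 (send(from=A, to=B, msg='sync')): A:[] B:[sync]
After 5 (send(from=B, to=A, msg='done')): A:[done] B:[sync]
After 6 (send(from=A, to=B, msg='ping')): A:[done] B:[sync,ping]
After 7 (send(from=B, to=A, msg='hello')): A:[done,hello] B:[sync,ping]
After 8 (send(from=A, to=B, msg='data')): A:[done,hello] B:[sync,ping,data]
After 9 (send(from=B, to=A, msg='final')): A:[done,hello,final] B:[sync,ping,data]
After 10 (process(A)): A:[hello,final] B:[sync,ping,data]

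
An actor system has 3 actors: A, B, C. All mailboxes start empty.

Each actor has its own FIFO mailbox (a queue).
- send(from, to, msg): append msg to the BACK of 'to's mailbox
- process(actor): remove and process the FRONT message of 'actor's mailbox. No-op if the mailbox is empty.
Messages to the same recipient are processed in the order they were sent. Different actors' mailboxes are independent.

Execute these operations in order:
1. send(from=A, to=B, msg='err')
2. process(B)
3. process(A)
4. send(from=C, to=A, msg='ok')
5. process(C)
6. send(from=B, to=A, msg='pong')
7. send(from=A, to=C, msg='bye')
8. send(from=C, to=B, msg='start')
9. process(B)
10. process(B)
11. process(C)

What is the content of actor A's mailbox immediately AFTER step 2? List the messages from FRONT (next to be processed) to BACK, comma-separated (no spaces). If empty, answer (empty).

After 1 (send(from=A, to=B, msg='err')): A:[] B:[err] C:[]
After 2 (process(B)): A:[] B:[] C:[]

(empty)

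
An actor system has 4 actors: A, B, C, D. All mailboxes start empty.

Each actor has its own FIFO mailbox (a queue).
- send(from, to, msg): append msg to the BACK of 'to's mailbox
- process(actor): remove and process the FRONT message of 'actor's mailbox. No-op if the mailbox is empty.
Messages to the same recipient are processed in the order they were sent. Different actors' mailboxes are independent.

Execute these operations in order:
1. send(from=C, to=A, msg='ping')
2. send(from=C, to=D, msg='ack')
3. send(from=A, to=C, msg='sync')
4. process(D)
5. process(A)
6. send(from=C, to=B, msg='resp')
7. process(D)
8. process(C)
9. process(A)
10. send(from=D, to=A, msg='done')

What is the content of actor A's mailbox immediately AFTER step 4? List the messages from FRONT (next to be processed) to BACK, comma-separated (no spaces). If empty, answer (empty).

After 1 (send(from=C, to=A, msg='ping')): A:[ping] B:[] C:[] D:[]
After 2 (send(from=C, to=D, msg='ack')): A:[ping] B:[] C:[] D:[ack]
After 3 (send(from=A, to=C, msg='sync')): A:[ping] B:[] C:[sync] D:[ack]
After 4 (process(D)): A:[ping] B:[] C:[sync] D:[]

ping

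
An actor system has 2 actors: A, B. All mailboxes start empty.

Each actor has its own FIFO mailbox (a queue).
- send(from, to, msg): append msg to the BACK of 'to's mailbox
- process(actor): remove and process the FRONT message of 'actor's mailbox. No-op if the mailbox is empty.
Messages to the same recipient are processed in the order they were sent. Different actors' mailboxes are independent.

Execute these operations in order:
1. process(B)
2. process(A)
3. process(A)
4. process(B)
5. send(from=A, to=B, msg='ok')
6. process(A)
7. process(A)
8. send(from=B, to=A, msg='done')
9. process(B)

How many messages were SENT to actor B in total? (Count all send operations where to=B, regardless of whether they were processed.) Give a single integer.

After 1 (process(B)): A:[] B:[]
After 2 (process(A)): A:[] B:[]
After 3 (process(A)): A:[] B:[]
After 4 (process(B)): A:[] B:[]
After 5 (send(from=A, to=B, msg='ok')): A:[] B:[ok]
After 6 (process(A)): A:[] B:[ok]
After 7 (process(A)): A:[] B:[ok]
After 8 (send(from=B, to=A, msg='done')): A:[done] B:[ok]
After 9 (process(B)): A:[done] B:[]

Answer: 1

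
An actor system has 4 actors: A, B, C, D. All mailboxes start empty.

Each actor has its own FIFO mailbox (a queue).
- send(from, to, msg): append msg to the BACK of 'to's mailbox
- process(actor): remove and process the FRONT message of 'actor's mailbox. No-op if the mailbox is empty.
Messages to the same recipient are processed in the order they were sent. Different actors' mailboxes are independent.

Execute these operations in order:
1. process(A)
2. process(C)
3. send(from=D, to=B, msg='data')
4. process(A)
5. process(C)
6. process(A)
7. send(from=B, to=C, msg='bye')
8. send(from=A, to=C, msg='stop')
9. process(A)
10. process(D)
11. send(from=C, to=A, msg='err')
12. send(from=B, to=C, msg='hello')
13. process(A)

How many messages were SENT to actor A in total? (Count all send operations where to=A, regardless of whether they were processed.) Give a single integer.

After 1 (process(A)): A:[] B:[] C:[] D:[]
After 2 (process(C)): A:[] B:[] C:[] D:[]
After 3 (send(from=D, to=B, msg='data')): A:[] B:[data] C:[] D:[]
After 4 (process(A)): A:[] B:[data] C:[] D:[]
After 5 (process(C)): A:[] B:[data] C:[] D:[]
After 6 (process(A)): A:[] B:[data] C:[] D:[]
After 7 (send(from=B, to=C, msg='bye')): A:[] B:[data] C:[bye] D:[]
After 8 (send(from=A, to=C, msg='stop')): A:[] B:[data] C:[bye,stop] D:[]
After 9 (process(A)): A:[] B:[data] C:[bye,stop] D:[]
After 10 (process(D)): A:[] B:[data] C:[bye,stop] D:[]
After 11 (send(from=C, to=A, msg='err')): A:[err] B:[data] C:[bye,stop] D:[]
After 12 (send(from=B, to=C, msg='hello')): A:[err] B:[data] C:[bye,stop,hello] D:[]
After 13 (process(A)): A:[] B:[data] C:[bye,stop,hello] D:[]

Answer: 1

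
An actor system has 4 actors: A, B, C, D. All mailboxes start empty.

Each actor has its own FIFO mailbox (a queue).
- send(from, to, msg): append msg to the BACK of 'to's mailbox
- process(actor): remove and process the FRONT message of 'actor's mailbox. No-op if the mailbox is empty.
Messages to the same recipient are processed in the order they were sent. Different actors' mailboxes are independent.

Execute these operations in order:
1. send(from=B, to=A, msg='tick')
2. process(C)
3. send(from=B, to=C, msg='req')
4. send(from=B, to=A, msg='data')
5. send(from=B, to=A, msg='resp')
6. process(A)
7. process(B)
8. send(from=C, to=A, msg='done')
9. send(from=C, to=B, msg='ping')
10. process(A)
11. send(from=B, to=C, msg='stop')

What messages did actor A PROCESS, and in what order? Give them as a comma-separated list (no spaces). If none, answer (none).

Answer: tick,data

Derivation:
After 1 (send(from=B, to=A, msg='tick')): A:[tick] B:[] C:[] D:[]
After 2 (process(C)): A:[tick] B:[] C:[] D:[]
After 3 (send(from=B, to=C, msg='req')): A:[tick] B:[] C:[req] D:[]
After 4 (send(from=B, to=A, msg='data')): A:[tick,data] B:[] C:[req] D:[]
After 5 (send(from=B, to=A, msg='resp')): A:[tick,data,resp] B:[] C:[req] D:[]
After 6 (process(A)): A:[data,resp] B:[] C:[req] D:[]
After 7 (process(B)): A:[data,resp] B:[] C:[req] D:[]
After 8 (send(from=C, to=A, msg='done')): A:[data,resp,done] B:[] C:[req] D:[]
After 9 (send(from=C, to=B, msg='ping')): A:[data,resp,done] B:[ping] C:[req] D:[]
After 10 (process(A)): A:[resp,done] B:[ping] C:[req] D:[]
After 11 (send(from=B, to=C, msg='stop')): A:[resp,done] B:[ping] C:[req,stop] D:[]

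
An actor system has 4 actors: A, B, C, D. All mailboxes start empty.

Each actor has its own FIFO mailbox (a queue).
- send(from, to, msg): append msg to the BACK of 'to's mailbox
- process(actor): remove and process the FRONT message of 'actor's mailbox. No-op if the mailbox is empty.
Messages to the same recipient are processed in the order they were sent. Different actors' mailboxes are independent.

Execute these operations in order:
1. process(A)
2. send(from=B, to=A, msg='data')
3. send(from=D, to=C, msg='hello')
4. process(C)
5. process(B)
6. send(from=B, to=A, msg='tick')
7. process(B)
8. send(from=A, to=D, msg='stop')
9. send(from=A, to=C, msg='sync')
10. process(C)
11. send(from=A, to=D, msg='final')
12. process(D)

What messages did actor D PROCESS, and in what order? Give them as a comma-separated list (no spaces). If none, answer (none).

Answer: stop

Derivation:
After 1 (process(A)): A:[] B:[] C:[] D:[]
After 2 (send(from=B, to=A, msg='data')): A:[data] B:[] C:[] D:[]
After 3 (send(from=D, to=C, msg='hello')): A:[data] B:[] C:[hello] D:[]
After 4 (process(C)): A:[data] B:[] C:[] D:[]
After 5 (process(B)): A:[data] B:[] C:[] D:[]
After 6 (send(from=B, to=A, msg='tick')): A:[data,tick] B:[] C:[] D:[]
After 7 (process(B)): A:[data,tick] B:[] C:[] D:[]
After 8 (send(from=A, to=D, msg='stop')): A:[data,tick] B:[] C:[] D:[stop]
After 9 (send(from=A, to=C, msg='sync')): A:[data,tick] B:[] C:[sync] D:[stop]
After 10 (process(C)): A:[data,tick] B:[] C:[] D:[stop]
After 11 (send(from=A, to=D, msg='final')): A:[data,tick] B:[] C:[] D:[stop,final]
After 12 (process(D)): A:[data,tick] B:[] C:[] D:[final]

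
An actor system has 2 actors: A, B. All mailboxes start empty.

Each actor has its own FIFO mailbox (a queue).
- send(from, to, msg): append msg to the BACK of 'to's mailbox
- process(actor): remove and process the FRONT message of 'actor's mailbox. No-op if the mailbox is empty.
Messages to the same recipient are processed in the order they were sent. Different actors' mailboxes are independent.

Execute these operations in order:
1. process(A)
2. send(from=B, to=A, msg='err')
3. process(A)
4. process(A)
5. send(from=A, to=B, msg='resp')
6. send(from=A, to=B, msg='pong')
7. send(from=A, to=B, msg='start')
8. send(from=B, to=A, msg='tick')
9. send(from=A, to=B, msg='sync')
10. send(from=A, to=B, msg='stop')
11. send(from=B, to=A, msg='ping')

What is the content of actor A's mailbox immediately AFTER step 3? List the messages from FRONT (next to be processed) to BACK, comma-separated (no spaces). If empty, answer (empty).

After 1 (process(A)): A:[] B:[]
After 2 (send(from=B, to=A, msg='err')): A:[err] B:[]
After 3 (process(A)): A:[] B:[]

(empty)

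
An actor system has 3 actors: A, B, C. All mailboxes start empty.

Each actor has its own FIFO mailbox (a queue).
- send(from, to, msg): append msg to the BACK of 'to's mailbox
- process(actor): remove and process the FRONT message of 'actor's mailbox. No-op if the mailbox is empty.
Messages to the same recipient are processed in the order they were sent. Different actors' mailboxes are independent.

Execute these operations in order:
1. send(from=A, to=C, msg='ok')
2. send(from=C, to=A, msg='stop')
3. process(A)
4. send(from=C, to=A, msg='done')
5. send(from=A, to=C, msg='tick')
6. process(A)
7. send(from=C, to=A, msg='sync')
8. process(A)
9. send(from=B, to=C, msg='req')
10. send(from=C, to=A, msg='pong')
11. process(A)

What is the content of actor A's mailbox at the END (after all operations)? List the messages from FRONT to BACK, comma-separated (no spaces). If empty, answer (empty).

After 1 (send(from=A, to=C, msg='ok')): A:[] B:[] C:[ok]
After 2 (send(from=C, to=A, msg='stop')): A:[stop] B:[] C:[ok]
After 3 (process(A)): A:[] B:[] C:[ok]
After 4 (send(from=C, to=A, msg='done')): A:[done] B:[] C:[ok]
After 5 (send(from=A, to=C, msg='tick')): A:[done] B:[] C:[ok,tick]
After 6 (process(A)): A:[] B:[] C:[ok,tick]
After 7 (send(from=C, to=A, msg='sync')): A:[sync] B:[] C:[ok,tick]
After 8 (process(A)): A:[] B:[] C:[ok,tick]
After 9 (send(from=B, to=C, msg='req')): A:[] B:[] C:[ok,tick,req]
After 10 (send(from=C, to=A, msg='pong')): A:[pong] B:[] C:[ok,tick,req]
After 11 (process(A)): A:[] B:[] C:[ok,tick,req]

Answer: (empty)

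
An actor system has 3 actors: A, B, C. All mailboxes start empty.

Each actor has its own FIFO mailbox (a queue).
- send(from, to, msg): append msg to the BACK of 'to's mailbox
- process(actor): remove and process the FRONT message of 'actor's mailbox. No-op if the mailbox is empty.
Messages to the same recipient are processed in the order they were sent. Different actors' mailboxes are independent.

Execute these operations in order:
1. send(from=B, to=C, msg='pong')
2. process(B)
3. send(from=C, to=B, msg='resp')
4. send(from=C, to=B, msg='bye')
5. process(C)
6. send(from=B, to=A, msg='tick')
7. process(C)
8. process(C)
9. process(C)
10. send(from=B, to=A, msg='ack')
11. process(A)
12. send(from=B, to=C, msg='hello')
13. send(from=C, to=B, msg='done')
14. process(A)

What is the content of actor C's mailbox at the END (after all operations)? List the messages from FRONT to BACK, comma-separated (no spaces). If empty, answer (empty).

After 1 (send(from=B, to=C, msg='pong')): A:[] B:[] C:[pong]
After 2 (process(B)): A:[] B:[] C:[pong]
After 3 (send(from=C, to=B, msg='resp')): A:[] B:[resp] C:[pong]
After 4 (send(from=C, to=B, msg='bye')): A:[] B:[resp,bye] C:[pong]
After 5 (process(C)): A:[] B:[resp,bye] C:[]
After 6 (send(from=B, to=A, msg='tick')): A:[tick] B:[resp,bye] C:[]
After 7 (process(C)): A:[tick] B:[resp,bye] C:[]
After 8 (process(C)): A:[tick] B:[resp,bye] C:[]
After 9 (process(C)): A:[tick] B:[resp,bye] C:[]
After 10 (send(from=B, to=A, msg='ack')): A:[tick,ack] B:[resp,bye] C:[]
After 11 (process(A)): A:[ack] B:[resp,bye] C:[]
After 12 (send(from=B, to=C, msg='hello')): A:[ack] B:[resp,bye] C:[hello]
After 13 (send(from=C, to=B, msg='done')): A:[ack] B:[resp,bye,done] C:[hello]
After 14 (process(A)): A:[] B:[resp,bye,done] C:[hello]

Answer: hello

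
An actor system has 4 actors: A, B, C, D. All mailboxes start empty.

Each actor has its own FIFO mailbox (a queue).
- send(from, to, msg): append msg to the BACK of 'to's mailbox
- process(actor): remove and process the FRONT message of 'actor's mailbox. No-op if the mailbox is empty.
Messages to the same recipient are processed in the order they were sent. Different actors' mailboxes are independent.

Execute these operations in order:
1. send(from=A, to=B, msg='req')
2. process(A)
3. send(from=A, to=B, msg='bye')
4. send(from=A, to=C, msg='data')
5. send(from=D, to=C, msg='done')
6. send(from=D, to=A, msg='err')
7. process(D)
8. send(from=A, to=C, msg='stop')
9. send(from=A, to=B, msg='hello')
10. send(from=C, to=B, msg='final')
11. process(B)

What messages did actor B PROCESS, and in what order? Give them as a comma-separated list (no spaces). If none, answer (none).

After 1 (send(from=A, to=B, msg='req')): A:[] B:[req] C:[] D:[]
After 2 (process(A)): A:[] B:[req] C:[] D:[]
After 3 (send(from=A, to=B, msg='bye')): A:[] B:[req,bye] C:[] D:[]
After 4 (send(from=A, to=C, msg='data')): A:[] B:[req,bye] C:[data] D:[]
After 5 (send(from=D, to=C, msg='done')): A:[] B:[req,bye] C:[data,done] D:[]
After 6 (send(from=D, to=A, msg='err')): A:[err] B:[req,bye] C:[data,done] D:[]
After 7 (process(D)): A:[err] B:[req,bye] C:[data,done] D:[]
After 8 (send(from=A, to=C, msg='stop')): A:[err] B:[req,bye] C:[data,done,stop] D:[]
After 9 (send(from=A, to=B, msg='hello')): A:[err] B:[req,bye,hello] C:[data,done,stop] D:[]
After 10 (send(from=C, to=B, msg='final')): A:[err] B:[req,bye,hello,final] C:[data,done,stop] D:[]
After 11 (process(B)): A:[err] B:[bye,hello,final] C:[data,done,stop] D:[]

Answer: req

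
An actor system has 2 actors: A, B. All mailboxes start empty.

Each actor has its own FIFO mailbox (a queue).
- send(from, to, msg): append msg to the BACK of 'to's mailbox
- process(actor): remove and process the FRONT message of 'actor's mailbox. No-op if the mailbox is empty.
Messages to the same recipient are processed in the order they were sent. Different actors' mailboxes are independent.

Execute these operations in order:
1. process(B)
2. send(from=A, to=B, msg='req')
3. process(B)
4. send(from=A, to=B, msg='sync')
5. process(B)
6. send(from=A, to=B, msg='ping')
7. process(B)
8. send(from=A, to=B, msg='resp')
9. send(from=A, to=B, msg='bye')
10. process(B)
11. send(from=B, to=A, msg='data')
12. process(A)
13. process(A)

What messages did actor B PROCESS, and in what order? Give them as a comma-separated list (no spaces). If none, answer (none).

Answer: req,sync,ping,resp

Derivation:
After 1 (process(B)): A:[] B:[]
After 2 (send(from=A, to=B, msg='req')): A:[] B:[req]
After 3 (process(B)): A:[] B:[]
After 4 (send(from=A, to=B, msg='sync')): A:[] B:[sync]
After 5 (process(B)): A:[] B:[]
After 6 (send(from=A, to=B, msg='ping')): A:[] B:[ping]
After 7 (process(B)): A:[] B:[]
After 8 (send(from=A, to=B, msg='resp')): A:[] B:[resp]
After 9 (send(from=A, to=B, msg='bye')): A:[] B:[resp,bye]
After 10 (process(B)): A:[] B:[bye]
After 11 (send(from=B, to=A, msg='data')): A:[data] B:[bye]
After 12 (process(A)): A:[] B:[bye]
After 13 (process(A)): A:[] B:[bye]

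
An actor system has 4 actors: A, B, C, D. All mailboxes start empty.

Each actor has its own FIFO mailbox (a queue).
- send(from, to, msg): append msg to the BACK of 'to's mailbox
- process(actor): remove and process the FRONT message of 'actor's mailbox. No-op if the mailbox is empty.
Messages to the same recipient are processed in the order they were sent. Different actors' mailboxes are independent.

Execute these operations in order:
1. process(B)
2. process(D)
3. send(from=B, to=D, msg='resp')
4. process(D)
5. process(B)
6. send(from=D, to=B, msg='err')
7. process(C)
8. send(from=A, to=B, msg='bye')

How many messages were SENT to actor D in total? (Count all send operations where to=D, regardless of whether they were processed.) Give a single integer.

After 1 (process(B)): A:[] B:[] C:[] D:[]
After 2 (process(D)): A:[] B:[] C:[] D:[]
After 3 (send(from=B, to=D, msg='resp')): A:[] B:[] C:[] D:[resp]
After 4 (process(D)): A:[] B:[] C:[] D:[]
After 5 (process(B)): A:[] B:[] C:[] D:[]
After 6 (send(from=D, to=B, msg='err')): A:[] B:[err] C:[] D:[]
After 7 (process(C)): A:[] B:[err] C:[] D:[]
After 8 (send(from=A, to=B, msg='bye')): A:[] B:[err,bye] C:[] D:[]

Answer: 1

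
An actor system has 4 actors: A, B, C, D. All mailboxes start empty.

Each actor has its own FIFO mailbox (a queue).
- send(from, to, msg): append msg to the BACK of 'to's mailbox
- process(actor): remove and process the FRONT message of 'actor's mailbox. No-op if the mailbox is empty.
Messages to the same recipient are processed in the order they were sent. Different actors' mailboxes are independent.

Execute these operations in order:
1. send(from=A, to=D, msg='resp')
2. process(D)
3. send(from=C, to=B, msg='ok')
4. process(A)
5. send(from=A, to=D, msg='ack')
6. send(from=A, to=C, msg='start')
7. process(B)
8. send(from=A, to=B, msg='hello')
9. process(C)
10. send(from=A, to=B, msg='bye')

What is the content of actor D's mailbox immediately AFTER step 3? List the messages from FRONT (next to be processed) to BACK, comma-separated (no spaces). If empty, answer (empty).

After 1 (send(from=A, to=D, msg='resp')): A:[] B:[] C:[] D:[resp]
After 2 (process(D)): A:[] B:[] C:[] D:[]
After 3 (send(from=C, to=B, msg='ok')): A:[] B:[ok] C:[] D:[]

(empty)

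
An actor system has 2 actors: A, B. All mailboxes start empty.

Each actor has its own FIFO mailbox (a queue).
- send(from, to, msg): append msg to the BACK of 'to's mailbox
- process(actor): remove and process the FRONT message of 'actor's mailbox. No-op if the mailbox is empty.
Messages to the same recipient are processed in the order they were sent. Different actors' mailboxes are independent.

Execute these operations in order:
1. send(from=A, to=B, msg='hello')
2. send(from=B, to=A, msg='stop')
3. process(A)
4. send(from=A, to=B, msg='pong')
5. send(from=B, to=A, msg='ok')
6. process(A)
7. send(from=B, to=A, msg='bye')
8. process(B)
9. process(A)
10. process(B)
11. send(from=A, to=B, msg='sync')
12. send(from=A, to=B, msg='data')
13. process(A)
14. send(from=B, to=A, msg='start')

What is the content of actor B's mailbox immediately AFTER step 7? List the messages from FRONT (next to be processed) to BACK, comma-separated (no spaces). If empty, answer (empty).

After 1 (send(from=A, to=B, msg='hello')): A:[] B:[hello]
After 2 (send(from=B, to=A, msg='stop')): A:[stop] B:[hello]
After 3 (process(A)): A:[] B:[hello]
After 4 (send(from=A, to=B, msg='pong')): A:[] B:[hello,pong]
After 5 (send(from=B, to=A, msg='ok')): A:[ok] B:[hello,pong]
After 6 (process(A)): A:[] B:[hello,pong]
After 7 (send(from=B, to=A, msg='bye')): A:[bye] B:[hello,pong]

hello,pong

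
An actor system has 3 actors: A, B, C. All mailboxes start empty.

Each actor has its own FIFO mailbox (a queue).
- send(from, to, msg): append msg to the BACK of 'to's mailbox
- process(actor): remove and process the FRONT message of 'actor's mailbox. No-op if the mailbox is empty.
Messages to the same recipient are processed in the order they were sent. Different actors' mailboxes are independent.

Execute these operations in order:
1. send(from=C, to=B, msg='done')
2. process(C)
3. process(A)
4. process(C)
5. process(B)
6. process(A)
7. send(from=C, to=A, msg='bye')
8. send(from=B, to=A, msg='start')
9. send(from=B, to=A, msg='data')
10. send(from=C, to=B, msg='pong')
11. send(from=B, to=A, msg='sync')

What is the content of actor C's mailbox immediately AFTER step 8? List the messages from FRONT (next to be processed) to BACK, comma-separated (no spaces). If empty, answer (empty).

After 1 (send(from=C, to=B, msg='done')): A:[] B:[done] C:[]
After 2 (process(C)): A:[] B:[done] C:[]
After 3 (process(A)): A:[] B:[done] C:[]
After 4 (process(C)): A:[] B:[done] C:[]
After 5 (process(B)): A:[] B:[] C:[]
After 6 (process(A)): A:[] B:[] C:[]
After 7 (send(from=C, to=A, msg='bye')): A:[bye] B:[] C:[]
After 8 (send(from=B, to=A, msg='start')): A:[bye,start] B:[] C:[]

(empty)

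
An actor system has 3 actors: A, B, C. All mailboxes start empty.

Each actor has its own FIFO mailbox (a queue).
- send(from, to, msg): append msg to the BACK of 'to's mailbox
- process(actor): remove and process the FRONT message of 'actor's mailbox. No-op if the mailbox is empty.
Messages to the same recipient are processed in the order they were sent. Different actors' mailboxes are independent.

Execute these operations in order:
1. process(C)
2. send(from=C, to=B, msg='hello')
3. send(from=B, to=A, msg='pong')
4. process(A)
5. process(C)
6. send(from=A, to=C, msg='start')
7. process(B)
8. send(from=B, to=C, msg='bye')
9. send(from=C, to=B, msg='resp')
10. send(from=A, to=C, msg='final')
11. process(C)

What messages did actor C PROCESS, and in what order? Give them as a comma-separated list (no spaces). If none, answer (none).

After 1 (process(C)): A:[] B:[] C:[]
After 2 (send(from=C, to=B, msg='hello')): A:[] B:[hello] C:[]
After 3 (send(from=B, to=A, msg='pong')): A:[pong] B:[hello] C:[]
After 4 (process(A)): A:[] B:[hello] C:[]
After 5 (process(C)): A:[] B:[hello] C:[]
After 6 (send(from=A, to=C, msg='start')): A:[] B:[hello] C:[start]
After 7 (process(B)): A:[] B:[] C:[start]
After 8 (send(from=B, to=C, msg='bye')): A:[] B:[] C:[start,bye]
After 9 (send(from=C, to=B, msg='resp')): A:[] B:[resp] C:[start,bye]
After 10 (send(from=A, to=C, msg='final')): A:[] B:[resp] C:[start,bye,final]
After 11 (process(C)): A:[] B:[resp] C:[bye,final]

Answer: start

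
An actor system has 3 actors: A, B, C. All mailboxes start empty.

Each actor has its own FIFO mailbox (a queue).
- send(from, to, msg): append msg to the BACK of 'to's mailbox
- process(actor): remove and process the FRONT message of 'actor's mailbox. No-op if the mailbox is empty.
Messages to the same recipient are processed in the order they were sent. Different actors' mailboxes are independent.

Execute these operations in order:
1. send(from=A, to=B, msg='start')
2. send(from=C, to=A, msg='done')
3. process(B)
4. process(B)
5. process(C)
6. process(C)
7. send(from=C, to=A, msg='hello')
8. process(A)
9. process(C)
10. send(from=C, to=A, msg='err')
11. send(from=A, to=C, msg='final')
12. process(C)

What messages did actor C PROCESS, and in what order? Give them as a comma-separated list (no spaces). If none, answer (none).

Answer: final

Derivation:
After 1 (send(from=A, to=B, msg='start')): A:[] B:[start] C:[]
After 2 (send(from=C, to=A, msg='done')): A:[done] B:[start] C:[]
After 3 (process(B)): A:[done] B:[] C:[]
After 4 (process(B)): A:[done] B:[] C:[]
After 5 (process(C)): A:[done] B:[] C:[]
After 6 (process(C)): A:[done] B:[] C:[]
After 7 (send(from=C, to=A, msg='hello')): A:[done,hello] B:[] C:[]
After 8 (process(A)): A:[hello] B:[] C:[]
After 9 (process(C)): A:[hello] B:[] C:[]
After 10 (send(from=C, to=A, msg='err')): A:[hello,err] B:[] C:[]
After 11 (send(from=A, to=C, msg='final')): A:[hello,err] B:[] C:[final]
After 12 (process(C)): A:[hello,err] B:[] C:[]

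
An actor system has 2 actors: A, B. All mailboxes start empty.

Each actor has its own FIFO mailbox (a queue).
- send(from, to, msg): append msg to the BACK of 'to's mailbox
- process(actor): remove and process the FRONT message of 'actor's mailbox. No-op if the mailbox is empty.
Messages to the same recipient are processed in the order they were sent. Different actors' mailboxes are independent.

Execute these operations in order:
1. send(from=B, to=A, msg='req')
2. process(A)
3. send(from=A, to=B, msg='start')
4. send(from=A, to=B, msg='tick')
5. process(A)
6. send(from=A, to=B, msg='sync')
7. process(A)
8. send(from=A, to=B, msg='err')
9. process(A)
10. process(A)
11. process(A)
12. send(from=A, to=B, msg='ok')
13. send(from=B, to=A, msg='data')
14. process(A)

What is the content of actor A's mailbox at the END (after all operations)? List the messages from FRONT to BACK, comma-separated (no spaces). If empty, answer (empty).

Answer: (empty)

Derivation:
After 1 (send(from=B, to=A, msg='req')): A:[req] B:[]
After 2 (process(A)): A:[] B:[]
After 3 (send(from=A, to=B, msg='start')): A:[] B:[start]
After 4 (send(from=A, to=B, msg='tick')): A:[] B:[start,tick]
After 5 (process(A)): A:[] B:[start,tick]
After 6 (send(from=A, to=B, msg='sync')): A:[] B:[start,tick,sync]
After 7 (process(A)): A:[] B:[start,tick,sync]
After 8 (send(from=A, to=B, msg='err')): A:[] B:[start,tick,sync,err]
After 9 (process(A)): A:[] B:[start,tick,sync,err]
After 10 (process(A)): A:[] B:[start,tick,sync,err]
After 11 (process(A)): A:[] B:[start,tick,sync,err]
After 12 (send(from=A, to=B, msg='ok')): A:[] B:[start,tick,sync,err,ok]
After 13 (send(from=B, to=A, msg='data')): A:[data] B:[start,tick,sync,err,ok]
After 14 (process(A)): A:[] B:[start,tick,sync,err,ok]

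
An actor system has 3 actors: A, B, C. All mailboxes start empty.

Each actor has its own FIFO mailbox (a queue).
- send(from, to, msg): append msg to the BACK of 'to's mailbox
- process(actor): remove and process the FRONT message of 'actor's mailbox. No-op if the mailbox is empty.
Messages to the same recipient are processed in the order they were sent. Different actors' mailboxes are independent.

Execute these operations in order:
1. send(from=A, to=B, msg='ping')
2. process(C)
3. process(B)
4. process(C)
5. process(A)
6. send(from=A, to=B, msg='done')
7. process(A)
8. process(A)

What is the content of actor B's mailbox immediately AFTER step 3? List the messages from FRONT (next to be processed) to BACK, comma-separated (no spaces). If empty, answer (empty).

After 1 (send(from=A, to=B, msg='ping')): A:[] B:[ping] C:[]
After 2 (process(C)): A:[] B:[ping] C:[]
After 3 (process(B)): A:[] B:[] C:[]

(empty)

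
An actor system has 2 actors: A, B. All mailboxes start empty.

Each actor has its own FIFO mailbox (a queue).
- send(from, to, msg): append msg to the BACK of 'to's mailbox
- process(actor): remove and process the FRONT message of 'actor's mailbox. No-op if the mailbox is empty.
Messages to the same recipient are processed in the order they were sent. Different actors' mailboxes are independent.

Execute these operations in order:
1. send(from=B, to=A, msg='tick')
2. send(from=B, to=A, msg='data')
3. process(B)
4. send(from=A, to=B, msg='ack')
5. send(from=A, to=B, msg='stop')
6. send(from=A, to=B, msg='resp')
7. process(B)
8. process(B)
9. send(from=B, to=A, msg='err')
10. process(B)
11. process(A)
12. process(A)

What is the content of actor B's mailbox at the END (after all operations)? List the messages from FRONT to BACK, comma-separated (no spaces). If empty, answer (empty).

After 1 (send(from=B, to=A, msg='tick')): A:[tick] B:[]
After 2 (send(from=B, to=A, msg='data')): A:[tick,data] B:[]
After 3 (process(B)): A:[tick,data] B:[]
After 4 (send(from=A, to=B, msg='ack')): A:[tick,data] B:[ack]
After 5 (send(from=A, to=B, msg='stop')): A:[tick,data] B:[ack,stop]
After 6 (send(from=A, to=B, msg='resp')): A:[tick,data] B:[ack,stop,resp]
After 7 (process(B)): A:[tick,data] B:[stop,resp]
After 8 (process(B)): A:[tick,data] B:[resp]
After 9 (send(from=B, to=A, msg='err')): A:[tick,data,err] B:[resp]
After 10 (process(B)): A:[tick,data,err] B:[]
After 11 (process(A)): A:[data,err] B:[]
After 12 (process(A)): A:[err] B:[]

Answer: (empty)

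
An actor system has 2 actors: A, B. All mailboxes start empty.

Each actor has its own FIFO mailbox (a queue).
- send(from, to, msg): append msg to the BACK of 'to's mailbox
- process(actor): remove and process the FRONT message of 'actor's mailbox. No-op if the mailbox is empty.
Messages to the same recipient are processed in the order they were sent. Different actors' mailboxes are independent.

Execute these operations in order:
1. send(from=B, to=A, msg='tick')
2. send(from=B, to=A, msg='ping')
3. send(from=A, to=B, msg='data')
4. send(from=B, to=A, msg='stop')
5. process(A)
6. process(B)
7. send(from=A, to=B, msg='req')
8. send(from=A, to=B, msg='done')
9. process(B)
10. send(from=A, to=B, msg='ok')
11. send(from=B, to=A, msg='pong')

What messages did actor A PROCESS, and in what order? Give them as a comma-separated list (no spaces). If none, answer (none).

After 1 (send(from=B, to=A, msg='tick')): A:[tick] B:[]
After 2 (send(from=B, to=A, msg='ping')): A:[tick,ping] B:[]
After 3 (send(from=A, to=B, msg='data')): A:[tick,ping] B:[data]
After 4 (send(from=B, to=A, msg='stop')): A:[tick,ping,stop] B:[data]
After 5 (process(A)): A:[ping,stop] B:[data]
After 6 (process(B)): A:[ping,stop] B:[]
After 7 (send(from=A, to=B, msg='req')): A:[ping,stop] B:[req]
After 8 (send(from=A, to=B, msg='done')): A:[ping,stop] B:[req,done]
After 9 (process(B)): A:[ping,stop] B:[done]
After 10 (send(from=A, to=B, msg='ok')): A:[ping,stop] B:[done,ok]
After 11 (send(from=B, to=A, msg='pong')): A:[ping,stop,pong] B:[done,ok]

Answer: tick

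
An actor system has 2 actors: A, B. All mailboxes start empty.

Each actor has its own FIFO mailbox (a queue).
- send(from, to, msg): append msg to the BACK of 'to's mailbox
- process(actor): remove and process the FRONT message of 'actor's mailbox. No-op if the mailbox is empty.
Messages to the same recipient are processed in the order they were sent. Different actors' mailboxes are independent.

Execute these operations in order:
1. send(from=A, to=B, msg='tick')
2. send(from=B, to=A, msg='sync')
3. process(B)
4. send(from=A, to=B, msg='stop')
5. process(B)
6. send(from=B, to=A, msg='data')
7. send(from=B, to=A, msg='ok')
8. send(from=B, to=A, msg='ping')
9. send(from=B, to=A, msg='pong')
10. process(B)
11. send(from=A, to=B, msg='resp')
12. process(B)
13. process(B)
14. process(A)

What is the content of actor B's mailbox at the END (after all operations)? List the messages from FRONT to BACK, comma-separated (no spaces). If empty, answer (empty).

Answer: (empty)

Derivation:
After 1 (send(from=A, to=B, msg='tick')): A:[] B:[tick]
After 2 (send(from=B, to=A, msg='sync')): A:[sync] B:[tick]
After 3 (process(B)): A:[sync] B:[]
After 4 (send(from=A, to=B, msg='stop')): A:[sync] B:[stop]
After 5 (process(B)): A:[sync] B:[]
After 6 (send(from=B, to=A, msg='data')): A:[sync,data] B:[]
After 7 (send(from=B, to=A, msg='ok')): A:[sync,data,ok] B:[]
After 8 (send(from=B, to=A, msg='ping')): A:[sync,data,ok,ping] B:[]
After 9 (send(from=B, to=A, msg='pong')): A:[sync,data,ok,ping,pong] B:[]
After 10 (process(B)): A:[sync,data,ok,ping,pong] B:[]
After 11 (send(from=A, to=B, msg='resp')): A:[sync,data,ok,ping,pong] B:[resp]
After 12 (process(B)): A:[sync,data,ok,ping,pong] B:[]
After 13 (process(B)): A:[sync,data,ok,ping,pong] B:[]
After 14 (process(A)): A:[data,ok,ping,pong] B:[]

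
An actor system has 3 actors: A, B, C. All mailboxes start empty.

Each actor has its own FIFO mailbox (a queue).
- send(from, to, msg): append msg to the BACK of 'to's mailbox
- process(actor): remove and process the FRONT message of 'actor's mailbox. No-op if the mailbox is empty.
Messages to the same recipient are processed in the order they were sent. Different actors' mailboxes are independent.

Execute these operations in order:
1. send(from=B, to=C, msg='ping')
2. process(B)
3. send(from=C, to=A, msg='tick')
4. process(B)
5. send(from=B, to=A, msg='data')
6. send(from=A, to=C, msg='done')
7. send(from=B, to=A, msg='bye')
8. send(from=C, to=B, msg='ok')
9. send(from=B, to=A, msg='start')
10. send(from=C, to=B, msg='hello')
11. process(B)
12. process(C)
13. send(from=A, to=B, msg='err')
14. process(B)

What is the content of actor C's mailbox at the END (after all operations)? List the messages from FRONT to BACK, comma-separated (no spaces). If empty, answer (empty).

After 1 (send(from=B, to=C, msg='ping')): A:[] B:[] C:[ping]
After 2 (process(B)): A:[] B:[] C:[ping]
After 3 (send(from=C, to=A, msg='tick')): A:[tick] B:[] C:[ping]
After 4 (process(B)): A:[tick] B:[] C:[ping]
After 5 (send(from=B, to=A, msg='data')): A:[tick,data] B:[] C:[ping]
After 6 (send(from=A, to=C, msg='done')): A:[tick,data] B:[] C:[ping,done]
After 7 (send(from=B, to=A, msg='bye')): A:[tick,data,bye] B:[] C:[ping,done]
After 8 (send(from=C, to=B, msg='ok')): A:[tick,data,bye] B:[ok] C:[ping,done]
After 9 (send(from=B, to=A, msg='start')): A:[tick,data,bye,start] B:[ok] C:[ping,done]
After 10 (send(from=C, to=B, msg='hello')): A:[tick,data,bye,start] B:[ok,hello] C:[ping,done]
After 11 (process(B)): A:[tick,data,bye,start] B:[hello] C:[ping,done]
After 12 (process(C)): A:[tick,data,bye,start] B:[hello] C:[done]
After 13 (send(from=A, to=B, msg='err')): A:[tick,data,bye,start] B:[hello,err] C:[done]
After 14 (process(B)): A:[tick,data,bye,start] B:[err] C:[done]

Answer: done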